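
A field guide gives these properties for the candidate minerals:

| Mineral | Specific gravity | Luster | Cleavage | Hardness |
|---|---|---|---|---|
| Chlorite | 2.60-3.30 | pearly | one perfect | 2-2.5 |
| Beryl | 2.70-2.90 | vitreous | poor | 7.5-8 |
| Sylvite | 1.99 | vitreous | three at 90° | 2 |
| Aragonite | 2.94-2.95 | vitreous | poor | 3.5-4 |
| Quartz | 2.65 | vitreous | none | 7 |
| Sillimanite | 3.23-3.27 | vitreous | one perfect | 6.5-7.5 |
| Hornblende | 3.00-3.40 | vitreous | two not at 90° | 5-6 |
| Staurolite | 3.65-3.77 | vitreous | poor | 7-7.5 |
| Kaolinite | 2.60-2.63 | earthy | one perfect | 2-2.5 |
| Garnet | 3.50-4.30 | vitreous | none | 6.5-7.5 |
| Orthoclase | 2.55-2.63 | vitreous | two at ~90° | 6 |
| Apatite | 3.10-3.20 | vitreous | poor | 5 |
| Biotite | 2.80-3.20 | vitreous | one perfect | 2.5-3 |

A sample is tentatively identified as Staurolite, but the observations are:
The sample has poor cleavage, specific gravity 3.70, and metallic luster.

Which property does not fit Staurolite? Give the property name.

Poor cleavage: Staurolite has cleavage poor — within range.
Specific gravity 3.70: Staurolite has SG 3.65-3.77 — within range.
Metallic luster: Staurolite has vitreous luster — outside the reference range.
Only the luster is inconsistent.

luster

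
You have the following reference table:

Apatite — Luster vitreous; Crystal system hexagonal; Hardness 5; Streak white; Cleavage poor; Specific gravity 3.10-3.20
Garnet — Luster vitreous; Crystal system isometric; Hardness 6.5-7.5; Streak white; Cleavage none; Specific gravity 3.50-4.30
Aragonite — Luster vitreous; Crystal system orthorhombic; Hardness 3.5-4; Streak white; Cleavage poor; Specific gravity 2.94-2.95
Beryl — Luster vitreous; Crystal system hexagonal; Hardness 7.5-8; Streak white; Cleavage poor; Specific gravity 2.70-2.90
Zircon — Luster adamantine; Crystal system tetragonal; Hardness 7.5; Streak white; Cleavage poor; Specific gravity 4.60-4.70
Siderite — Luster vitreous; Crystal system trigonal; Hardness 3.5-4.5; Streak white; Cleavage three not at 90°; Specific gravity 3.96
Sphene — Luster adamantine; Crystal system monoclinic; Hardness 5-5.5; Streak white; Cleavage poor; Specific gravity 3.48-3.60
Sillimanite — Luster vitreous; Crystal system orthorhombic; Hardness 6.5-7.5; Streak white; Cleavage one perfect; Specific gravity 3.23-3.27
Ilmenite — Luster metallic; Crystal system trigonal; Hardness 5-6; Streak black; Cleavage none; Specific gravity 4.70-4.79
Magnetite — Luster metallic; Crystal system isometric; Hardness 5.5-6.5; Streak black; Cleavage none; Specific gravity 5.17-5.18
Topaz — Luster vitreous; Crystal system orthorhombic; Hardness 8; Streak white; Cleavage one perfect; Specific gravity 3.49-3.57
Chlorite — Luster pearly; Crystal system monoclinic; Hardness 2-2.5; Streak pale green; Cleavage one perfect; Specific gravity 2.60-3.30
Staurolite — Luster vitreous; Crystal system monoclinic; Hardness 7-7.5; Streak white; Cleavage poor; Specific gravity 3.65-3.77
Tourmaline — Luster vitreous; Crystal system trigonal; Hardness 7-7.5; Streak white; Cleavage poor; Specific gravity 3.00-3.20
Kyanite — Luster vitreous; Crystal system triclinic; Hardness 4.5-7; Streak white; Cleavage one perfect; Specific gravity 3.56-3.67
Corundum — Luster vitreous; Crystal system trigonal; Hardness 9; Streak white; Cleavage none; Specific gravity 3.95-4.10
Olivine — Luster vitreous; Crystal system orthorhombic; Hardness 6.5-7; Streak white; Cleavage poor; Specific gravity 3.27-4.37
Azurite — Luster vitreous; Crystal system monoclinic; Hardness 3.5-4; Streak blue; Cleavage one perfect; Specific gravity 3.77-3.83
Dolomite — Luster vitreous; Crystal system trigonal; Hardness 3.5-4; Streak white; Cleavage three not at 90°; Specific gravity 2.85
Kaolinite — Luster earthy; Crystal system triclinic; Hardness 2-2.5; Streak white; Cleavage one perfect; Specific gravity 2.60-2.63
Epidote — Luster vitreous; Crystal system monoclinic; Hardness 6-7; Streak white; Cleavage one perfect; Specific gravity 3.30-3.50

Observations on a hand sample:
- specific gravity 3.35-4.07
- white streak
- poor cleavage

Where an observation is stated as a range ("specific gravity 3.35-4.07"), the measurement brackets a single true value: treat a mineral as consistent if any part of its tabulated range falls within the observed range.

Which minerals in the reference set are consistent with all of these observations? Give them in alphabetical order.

Specific gravity 3.35-4.07: leaves Garnet, Siderite, Sphene, Topaz, Staurolite, Kyanite, Corundum, Olivine, Azurite, Epidote.
White streak rules out Azurite.
Poor cleavage: Sphene, Staurolite, Olivine remain.
The minerals that satisfy all observations are Olivine, Sphene, Staurolite.

Olivine, Sphene, Staurolite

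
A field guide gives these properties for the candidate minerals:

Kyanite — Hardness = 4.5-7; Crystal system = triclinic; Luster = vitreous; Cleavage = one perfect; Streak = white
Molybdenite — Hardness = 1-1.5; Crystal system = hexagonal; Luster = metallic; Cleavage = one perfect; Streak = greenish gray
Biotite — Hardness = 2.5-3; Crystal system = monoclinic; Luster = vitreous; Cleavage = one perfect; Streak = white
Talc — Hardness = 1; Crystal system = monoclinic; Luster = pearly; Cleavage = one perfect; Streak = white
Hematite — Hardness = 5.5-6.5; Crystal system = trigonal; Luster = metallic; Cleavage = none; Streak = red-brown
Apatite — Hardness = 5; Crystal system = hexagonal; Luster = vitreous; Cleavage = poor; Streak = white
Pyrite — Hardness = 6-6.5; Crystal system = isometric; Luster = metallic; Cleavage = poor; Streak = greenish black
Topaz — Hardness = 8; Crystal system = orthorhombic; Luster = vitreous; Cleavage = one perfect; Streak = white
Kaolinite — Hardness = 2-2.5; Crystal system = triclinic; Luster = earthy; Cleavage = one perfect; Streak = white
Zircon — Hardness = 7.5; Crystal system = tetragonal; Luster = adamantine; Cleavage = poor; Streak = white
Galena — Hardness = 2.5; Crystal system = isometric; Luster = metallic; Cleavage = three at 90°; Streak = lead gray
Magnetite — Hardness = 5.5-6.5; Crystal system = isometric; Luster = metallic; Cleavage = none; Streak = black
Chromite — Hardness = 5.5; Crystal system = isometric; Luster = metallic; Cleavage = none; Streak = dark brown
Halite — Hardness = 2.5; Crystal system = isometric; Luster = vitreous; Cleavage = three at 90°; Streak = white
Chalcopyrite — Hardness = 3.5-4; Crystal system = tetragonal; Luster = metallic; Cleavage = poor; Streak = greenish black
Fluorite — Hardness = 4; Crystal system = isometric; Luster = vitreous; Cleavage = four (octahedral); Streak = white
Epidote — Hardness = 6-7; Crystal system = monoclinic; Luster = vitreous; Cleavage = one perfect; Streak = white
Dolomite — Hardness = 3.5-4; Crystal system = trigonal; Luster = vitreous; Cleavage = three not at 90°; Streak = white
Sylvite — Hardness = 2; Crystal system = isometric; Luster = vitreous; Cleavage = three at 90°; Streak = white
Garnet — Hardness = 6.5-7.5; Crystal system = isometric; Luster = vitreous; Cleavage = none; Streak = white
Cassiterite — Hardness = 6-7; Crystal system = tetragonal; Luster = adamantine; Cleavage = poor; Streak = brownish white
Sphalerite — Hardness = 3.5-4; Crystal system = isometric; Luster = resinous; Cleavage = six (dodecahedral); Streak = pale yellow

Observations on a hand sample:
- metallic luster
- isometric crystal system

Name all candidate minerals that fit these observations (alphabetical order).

Metallic luster — narrows the field to Molybdenite, Hematite, Pyrite, Galena, Magnetite, Chromite, Chalcopyrite.
Isometric crystal system eliminates Molybdenite, Hematite, Chalcopyrite.
The minerals that satisfy all observations are Chromite, Galena, Magnetite, Pyrite.

Chromite, Galena, Magnetite, Pyrite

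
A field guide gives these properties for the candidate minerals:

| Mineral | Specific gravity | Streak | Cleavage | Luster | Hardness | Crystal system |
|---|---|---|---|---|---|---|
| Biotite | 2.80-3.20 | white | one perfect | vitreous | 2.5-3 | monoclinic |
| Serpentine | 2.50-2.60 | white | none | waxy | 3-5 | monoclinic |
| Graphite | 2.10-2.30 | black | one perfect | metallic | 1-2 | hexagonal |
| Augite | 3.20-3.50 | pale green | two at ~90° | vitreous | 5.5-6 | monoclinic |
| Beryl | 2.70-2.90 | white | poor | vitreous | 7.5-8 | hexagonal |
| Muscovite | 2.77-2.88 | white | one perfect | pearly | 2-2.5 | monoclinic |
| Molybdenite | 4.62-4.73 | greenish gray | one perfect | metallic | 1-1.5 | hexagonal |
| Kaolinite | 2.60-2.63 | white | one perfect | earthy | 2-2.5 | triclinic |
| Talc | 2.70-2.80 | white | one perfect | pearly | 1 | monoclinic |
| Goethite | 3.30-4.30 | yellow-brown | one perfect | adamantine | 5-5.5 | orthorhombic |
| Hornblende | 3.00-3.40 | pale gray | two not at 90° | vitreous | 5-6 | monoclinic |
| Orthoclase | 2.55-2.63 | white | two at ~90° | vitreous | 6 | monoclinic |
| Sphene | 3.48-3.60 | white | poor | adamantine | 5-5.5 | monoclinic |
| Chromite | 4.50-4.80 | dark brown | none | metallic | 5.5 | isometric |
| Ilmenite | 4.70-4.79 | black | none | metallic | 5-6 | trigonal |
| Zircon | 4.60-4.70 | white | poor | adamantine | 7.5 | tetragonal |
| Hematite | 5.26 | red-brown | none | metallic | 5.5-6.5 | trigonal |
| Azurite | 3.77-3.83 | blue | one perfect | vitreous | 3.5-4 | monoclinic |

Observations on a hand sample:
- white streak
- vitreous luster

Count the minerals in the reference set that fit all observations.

White streak — Biotite, Serpentine, Beryl, Muscovite, Kaolinite, Talc, Orthoclase, Sphene, Zircon remain.
Vitreous luster — narrows the field to Biotite, Beryl, Orthoclase.
The minerals that satisfy all observations are Beryl, Biotite, Orthoclase.
That is 3 minerals.

3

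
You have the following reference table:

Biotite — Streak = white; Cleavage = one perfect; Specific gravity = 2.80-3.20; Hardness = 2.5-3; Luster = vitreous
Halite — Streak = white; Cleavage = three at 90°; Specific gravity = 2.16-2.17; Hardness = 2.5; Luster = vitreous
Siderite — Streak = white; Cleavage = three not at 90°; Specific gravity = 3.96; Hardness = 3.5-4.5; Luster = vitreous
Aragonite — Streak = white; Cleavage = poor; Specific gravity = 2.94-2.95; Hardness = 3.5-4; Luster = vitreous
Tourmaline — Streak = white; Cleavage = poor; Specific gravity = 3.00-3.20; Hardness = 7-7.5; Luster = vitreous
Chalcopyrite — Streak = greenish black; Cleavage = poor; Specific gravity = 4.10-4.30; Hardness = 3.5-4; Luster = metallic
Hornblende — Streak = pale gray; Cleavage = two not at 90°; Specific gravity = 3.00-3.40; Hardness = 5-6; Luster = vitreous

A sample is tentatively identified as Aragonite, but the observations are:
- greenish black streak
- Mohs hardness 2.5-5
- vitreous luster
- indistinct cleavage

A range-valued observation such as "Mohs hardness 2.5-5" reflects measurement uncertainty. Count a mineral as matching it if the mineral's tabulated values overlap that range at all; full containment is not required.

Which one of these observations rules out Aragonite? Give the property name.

Greenish black streak: Aragonite has white streak — inconsistent.
Mohs hardness 2.5-5: Aragonite has hardness 3.5-4 — agrees.
Vitreous luster: Aragonite has vitreous luster — agrees.
Indistinct cleavage: Aragonite has cleavage poor — agrees.
The streak is the one property that does not fit.

streak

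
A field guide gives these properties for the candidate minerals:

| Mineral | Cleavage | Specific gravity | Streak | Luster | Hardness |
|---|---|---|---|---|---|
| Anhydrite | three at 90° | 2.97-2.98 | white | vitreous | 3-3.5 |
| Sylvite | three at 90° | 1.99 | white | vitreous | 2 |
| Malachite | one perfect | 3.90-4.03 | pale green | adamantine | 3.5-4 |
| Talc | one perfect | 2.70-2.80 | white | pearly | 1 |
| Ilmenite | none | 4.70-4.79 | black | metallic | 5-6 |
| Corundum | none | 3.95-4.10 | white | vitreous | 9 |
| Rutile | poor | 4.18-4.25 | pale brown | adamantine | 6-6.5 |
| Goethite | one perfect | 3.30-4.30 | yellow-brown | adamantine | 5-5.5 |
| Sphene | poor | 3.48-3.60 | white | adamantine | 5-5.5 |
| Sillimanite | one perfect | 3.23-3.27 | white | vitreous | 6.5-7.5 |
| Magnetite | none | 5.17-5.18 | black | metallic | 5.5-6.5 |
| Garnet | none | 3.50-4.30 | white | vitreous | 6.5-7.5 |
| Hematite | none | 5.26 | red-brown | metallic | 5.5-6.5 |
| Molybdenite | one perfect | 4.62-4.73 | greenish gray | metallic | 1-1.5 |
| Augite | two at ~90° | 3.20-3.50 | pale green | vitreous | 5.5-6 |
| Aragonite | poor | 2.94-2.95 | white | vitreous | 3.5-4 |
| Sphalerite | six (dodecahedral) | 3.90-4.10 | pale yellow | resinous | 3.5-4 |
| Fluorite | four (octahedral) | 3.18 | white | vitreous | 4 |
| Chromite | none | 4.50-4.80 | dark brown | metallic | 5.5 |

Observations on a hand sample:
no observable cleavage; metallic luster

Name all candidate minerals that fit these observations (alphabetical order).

Chromite, Hematite, Ilmenite, Magnetite

No observable cleavage: only Ilmenite, Corundum, Magnetite, Garnet, Hematite, Chromite remain.
Metallic luster is inconsistent with Corundum, Garnet.
The minerals that satisfy all observations are Chromite, Hematite, Ilmenite, Magnetite.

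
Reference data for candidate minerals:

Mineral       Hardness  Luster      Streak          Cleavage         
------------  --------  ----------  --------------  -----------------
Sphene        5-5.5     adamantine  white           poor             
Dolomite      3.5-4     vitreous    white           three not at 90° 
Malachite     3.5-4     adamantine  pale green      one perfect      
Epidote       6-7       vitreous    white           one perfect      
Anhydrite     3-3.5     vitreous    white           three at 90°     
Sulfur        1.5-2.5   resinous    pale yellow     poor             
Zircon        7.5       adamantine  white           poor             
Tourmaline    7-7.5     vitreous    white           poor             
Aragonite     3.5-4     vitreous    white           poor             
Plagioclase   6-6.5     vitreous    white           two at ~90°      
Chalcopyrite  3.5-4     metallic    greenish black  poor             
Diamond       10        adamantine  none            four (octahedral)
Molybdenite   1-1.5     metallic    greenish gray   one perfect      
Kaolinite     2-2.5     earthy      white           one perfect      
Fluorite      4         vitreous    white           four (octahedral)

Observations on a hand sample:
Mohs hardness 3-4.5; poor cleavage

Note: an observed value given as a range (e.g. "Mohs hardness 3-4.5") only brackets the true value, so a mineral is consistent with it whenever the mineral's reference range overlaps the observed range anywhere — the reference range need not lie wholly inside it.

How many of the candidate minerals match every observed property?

Mohs hardness 3-4.5 — Dolomite, Malachite, Anhydrite, Aragonite, Chalcopyrite, Fluorite remain.
Poor cleavage — leaves Aragonite, Chalcopyrite.
Remaining candidates: Aragonite, Chalcopyrite.
That is 2 minerals.

2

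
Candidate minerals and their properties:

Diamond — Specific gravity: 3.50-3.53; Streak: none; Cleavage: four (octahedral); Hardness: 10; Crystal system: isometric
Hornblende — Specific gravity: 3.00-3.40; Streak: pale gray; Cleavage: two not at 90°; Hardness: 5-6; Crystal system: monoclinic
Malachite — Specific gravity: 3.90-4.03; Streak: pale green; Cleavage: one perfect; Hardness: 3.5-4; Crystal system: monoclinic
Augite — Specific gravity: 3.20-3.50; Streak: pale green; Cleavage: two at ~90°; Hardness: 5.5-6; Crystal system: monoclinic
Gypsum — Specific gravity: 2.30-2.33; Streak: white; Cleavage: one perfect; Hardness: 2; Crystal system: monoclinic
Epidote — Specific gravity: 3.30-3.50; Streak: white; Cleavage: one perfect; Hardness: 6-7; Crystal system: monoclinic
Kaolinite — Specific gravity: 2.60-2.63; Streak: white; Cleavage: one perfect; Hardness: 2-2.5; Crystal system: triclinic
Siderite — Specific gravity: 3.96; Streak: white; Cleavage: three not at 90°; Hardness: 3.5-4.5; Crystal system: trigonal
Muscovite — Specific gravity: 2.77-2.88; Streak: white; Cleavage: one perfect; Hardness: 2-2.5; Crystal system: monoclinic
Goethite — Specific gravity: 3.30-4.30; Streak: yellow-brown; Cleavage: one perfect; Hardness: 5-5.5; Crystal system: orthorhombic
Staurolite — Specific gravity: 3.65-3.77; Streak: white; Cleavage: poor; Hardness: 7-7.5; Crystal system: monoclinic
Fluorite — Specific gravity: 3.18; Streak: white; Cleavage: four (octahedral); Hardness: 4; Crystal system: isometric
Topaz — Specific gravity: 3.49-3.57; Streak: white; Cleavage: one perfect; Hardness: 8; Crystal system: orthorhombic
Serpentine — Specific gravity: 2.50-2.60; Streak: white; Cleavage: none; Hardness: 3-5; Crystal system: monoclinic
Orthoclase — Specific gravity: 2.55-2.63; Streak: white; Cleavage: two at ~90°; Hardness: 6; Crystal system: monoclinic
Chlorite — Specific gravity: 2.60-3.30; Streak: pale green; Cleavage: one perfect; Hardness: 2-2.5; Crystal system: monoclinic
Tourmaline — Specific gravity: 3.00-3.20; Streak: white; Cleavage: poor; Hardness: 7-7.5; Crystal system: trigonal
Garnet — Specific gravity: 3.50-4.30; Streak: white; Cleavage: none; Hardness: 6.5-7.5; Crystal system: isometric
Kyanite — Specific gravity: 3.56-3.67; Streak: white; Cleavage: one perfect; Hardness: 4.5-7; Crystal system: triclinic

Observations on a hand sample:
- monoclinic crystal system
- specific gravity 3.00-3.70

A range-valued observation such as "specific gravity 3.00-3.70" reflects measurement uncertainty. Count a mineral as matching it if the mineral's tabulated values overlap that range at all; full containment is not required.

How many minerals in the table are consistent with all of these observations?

5

Monoclinic crystal system: Hornblende, Malachite, Augite, Gypsum, Epidote, Muscovite, Staurolite, Serpentine, Orthoclase, Chlorite remain.
Specific gravity 3.00-3.70 is inconsistent with Malachite, Gypsum, Muscovite, Serpentine, Orthoclase.
Consistent with every observation: Augite, Chlorite, Epidote, Hornblende, Staurolite.
That is 5 minerals.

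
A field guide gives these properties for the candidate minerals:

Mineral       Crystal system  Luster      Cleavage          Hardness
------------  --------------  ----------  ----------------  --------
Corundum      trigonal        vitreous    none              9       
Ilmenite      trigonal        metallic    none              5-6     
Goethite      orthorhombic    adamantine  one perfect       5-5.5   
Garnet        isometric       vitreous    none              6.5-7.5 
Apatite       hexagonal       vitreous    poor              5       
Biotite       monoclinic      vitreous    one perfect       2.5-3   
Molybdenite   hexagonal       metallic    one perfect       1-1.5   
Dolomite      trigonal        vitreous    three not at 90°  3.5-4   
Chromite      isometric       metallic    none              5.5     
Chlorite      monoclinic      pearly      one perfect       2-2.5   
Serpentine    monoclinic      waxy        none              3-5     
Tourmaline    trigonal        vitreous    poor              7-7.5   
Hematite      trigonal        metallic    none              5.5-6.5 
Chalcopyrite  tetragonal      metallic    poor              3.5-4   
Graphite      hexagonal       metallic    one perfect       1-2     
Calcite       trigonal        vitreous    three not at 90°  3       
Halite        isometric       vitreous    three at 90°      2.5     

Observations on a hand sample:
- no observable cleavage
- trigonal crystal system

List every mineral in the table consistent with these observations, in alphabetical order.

No observable cleavage: only Corundum, Ilmenite, Garnet, Chromite, Serpentine, Hematite remain.
Trigonal crystal system is inconsistent with Garnet, Chromite, Serpentine.
Remaining candidates: Corundum, Hematite, Ilmenite.

Corundum, Hematite, Ilmenite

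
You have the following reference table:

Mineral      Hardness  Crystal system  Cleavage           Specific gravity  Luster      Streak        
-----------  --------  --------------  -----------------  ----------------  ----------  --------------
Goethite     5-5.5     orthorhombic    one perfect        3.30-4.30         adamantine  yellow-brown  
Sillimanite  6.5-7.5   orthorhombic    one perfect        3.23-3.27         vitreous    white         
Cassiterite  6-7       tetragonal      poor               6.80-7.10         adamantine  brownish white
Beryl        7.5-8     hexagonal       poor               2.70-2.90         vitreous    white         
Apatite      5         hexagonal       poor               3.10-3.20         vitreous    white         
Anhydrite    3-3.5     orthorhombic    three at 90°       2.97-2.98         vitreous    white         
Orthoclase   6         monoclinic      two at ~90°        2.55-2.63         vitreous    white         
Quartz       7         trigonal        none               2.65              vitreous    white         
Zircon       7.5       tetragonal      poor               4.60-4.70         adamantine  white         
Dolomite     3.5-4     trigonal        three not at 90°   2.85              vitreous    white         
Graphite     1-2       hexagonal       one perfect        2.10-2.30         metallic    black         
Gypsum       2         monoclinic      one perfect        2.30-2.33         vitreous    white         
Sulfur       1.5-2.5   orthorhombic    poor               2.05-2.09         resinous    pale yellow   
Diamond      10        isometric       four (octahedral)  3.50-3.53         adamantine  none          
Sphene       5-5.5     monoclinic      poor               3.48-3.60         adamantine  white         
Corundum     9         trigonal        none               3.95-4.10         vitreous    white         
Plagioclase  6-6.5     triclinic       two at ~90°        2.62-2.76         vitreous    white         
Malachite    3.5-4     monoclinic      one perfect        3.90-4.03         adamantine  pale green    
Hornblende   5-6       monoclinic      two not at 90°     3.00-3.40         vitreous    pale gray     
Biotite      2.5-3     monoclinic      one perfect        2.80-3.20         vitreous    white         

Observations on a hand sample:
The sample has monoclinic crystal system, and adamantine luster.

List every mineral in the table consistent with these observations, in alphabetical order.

Malachite, Sphene

Monoclinic crystal system — Orthoclase, Gypsum, Sphene, Malachite, Hornblende, Biotite remain.
Adamantine luster — Sphene, Malachite remain.
The minerals that satisfy all observations are Malachite, Sphene.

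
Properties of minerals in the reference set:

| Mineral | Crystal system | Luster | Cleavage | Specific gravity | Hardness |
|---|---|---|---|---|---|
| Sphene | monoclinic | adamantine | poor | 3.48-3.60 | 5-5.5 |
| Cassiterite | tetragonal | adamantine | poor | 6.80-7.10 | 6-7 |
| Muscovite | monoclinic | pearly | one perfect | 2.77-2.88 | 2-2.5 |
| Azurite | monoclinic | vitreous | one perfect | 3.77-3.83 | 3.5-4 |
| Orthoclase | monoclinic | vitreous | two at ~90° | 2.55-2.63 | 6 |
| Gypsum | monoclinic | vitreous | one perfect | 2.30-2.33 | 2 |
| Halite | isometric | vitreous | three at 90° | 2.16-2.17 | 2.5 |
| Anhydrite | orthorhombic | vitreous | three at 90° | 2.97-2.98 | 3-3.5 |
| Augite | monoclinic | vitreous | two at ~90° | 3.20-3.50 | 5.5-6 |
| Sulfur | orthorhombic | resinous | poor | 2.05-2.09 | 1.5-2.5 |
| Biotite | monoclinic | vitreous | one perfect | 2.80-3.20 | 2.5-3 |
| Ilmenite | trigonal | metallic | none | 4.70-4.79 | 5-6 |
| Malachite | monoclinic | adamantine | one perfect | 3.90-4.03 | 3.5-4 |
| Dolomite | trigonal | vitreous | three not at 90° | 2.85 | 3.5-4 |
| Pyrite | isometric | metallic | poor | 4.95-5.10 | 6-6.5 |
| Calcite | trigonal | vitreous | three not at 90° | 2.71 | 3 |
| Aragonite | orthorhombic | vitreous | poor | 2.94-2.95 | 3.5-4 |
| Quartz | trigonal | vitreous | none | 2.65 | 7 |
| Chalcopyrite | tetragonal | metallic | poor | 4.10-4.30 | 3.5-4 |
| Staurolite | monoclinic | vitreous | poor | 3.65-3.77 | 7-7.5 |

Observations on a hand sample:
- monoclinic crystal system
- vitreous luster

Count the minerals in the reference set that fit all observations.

6

Monoclinic crystal system — narrows the field to Sphene, Muscovite, Azurite, Orthoclase, Gypsum, Augite, Biotite, Malachite, Staurolite.
Vitreous luster is inconsistent with Sphene, Muscovite, Malachite.
Consistent with every observation: Augite, Azurite, Biotite, Gypsum, Orthoclase, Staurolite.
That is 6 minerals.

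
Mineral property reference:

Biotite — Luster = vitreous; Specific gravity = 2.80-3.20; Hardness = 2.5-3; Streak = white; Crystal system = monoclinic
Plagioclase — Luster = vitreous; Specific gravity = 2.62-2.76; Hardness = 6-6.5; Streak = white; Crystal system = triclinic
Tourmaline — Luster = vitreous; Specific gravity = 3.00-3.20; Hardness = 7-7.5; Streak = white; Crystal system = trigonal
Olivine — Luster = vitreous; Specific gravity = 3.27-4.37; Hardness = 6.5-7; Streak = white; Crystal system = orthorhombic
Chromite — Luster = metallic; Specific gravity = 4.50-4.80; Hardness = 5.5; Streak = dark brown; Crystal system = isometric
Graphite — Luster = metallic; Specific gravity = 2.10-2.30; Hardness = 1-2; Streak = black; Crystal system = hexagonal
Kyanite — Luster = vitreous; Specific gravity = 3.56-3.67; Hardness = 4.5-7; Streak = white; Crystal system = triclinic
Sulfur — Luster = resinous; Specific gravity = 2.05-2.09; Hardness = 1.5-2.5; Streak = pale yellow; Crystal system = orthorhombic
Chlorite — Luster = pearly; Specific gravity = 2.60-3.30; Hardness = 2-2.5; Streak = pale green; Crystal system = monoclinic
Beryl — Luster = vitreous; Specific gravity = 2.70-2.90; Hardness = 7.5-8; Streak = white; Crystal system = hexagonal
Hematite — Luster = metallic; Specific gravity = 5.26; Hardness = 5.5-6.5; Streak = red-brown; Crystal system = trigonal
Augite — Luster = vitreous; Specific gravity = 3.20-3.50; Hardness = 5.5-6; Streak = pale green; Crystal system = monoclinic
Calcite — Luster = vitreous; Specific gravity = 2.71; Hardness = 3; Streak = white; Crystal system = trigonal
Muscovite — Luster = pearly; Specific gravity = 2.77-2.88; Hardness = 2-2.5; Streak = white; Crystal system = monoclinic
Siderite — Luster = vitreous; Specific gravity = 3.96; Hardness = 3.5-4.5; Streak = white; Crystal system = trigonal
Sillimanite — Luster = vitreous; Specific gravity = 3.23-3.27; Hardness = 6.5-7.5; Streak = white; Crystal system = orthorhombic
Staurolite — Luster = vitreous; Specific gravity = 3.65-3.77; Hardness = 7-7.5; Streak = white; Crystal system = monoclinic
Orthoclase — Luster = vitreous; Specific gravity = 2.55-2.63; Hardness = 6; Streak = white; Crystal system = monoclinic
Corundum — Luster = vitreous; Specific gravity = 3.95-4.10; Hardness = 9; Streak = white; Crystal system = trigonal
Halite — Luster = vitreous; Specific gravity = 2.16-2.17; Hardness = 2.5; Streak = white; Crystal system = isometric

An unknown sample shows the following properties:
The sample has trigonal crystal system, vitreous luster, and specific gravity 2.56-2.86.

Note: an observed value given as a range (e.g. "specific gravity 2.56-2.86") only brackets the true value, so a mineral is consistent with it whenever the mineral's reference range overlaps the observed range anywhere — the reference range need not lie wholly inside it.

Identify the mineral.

Trigonal crystal system — narrows the field to Tourmaline, Hematite, Calcite, Siderite, Corundum.
Vitreous luster is inconsistent with Hematite.
Specific gravity 2.56-2.86 — leaves Calcite.
Calcite is the sole remaining match.

Calcite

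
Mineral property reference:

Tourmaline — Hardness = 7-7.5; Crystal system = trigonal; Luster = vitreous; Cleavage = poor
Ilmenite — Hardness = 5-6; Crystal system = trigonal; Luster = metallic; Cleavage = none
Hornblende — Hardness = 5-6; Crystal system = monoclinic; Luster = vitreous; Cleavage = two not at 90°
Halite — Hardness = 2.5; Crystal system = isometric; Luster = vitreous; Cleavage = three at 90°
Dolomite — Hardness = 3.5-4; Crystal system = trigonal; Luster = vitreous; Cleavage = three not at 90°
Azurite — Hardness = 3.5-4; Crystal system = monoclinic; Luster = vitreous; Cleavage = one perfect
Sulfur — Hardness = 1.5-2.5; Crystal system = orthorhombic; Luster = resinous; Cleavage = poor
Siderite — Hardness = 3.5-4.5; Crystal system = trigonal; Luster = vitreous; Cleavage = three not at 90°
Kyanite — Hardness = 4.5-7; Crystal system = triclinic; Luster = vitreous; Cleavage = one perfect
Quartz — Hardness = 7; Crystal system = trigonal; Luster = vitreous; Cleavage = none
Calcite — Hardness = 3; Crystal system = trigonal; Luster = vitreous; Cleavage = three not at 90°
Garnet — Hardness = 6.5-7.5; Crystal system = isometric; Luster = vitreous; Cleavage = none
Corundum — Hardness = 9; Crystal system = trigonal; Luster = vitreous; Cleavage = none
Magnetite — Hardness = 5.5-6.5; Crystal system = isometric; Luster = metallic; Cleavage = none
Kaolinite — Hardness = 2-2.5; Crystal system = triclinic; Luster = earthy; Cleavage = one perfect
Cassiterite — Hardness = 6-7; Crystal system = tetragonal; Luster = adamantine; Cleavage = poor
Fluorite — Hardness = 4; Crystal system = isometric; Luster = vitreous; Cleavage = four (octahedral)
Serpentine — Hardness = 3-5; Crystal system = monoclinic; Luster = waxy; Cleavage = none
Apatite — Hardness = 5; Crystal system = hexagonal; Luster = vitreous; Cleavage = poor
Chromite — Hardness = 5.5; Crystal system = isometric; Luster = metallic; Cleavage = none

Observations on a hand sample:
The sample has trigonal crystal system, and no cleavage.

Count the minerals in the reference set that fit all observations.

3

Trigonal crystal system: narrows the field to Tourmaline, Ilmenite, Dolomite, Siderite, Quartz, Calcite, Corundum.
No cleavage: Ilmenite, Quartz, Corundum remain.
Consistent with every observation: Corundum, Ilmenite, Quartz.
That is 3 minerals.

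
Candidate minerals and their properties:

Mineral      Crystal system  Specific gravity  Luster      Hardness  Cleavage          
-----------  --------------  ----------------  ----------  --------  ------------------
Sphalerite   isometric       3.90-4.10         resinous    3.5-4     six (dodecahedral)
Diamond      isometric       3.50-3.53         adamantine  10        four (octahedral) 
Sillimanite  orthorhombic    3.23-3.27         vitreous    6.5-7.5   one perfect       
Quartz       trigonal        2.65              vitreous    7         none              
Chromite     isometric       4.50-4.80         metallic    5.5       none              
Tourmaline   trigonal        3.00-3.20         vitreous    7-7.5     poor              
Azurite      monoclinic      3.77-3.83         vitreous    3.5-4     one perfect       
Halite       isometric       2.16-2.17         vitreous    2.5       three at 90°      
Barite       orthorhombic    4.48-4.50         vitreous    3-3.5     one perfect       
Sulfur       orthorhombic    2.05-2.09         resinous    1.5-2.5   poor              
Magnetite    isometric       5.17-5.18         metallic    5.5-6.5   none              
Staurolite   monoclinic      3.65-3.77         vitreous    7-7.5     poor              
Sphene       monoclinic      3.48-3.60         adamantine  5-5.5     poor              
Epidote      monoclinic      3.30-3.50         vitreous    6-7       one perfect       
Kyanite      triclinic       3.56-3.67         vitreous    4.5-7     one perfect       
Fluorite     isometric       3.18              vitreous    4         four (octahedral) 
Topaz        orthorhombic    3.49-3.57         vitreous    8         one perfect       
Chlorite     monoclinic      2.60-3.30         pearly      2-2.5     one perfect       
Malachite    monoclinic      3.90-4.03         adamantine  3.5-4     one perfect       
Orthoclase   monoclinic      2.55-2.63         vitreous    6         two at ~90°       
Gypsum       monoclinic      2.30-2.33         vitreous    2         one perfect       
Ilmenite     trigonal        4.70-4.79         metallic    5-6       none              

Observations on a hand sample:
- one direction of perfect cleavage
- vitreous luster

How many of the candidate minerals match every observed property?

7

One direction of perfect cleavage — narrows the field to Sillimanite, Azurite, Barite, Epidote, Kyanite, Topaz, Chlorite, Malachite, Gypsum.
Vitreous luster rules out Chlorite, Malachite.
Consistent with every observation: Azurite, Barite, Epidote, Gypsum, Kyanite, Sillimanite, Topaz.
That is 7 minerals.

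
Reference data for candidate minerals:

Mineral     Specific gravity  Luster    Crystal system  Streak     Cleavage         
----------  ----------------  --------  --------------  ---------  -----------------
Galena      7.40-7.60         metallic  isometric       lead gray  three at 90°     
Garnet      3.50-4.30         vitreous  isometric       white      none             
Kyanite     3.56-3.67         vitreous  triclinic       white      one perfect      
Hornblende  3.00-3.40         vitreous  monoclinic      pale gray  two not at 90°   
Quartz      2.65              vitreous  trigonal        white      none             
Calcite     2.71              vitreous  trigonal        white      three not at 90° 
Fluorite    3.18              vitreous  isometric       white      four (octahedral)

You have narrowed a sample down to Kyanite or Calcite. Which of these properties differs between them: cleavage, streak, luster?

cleavage

Cleavage: Kyanite one perfect, Calcite three not at 90° — distinct.
Streak: both white — shared.
Luster: both vitreous — shared.
Of the listed properties, cleavage is the one that separates them.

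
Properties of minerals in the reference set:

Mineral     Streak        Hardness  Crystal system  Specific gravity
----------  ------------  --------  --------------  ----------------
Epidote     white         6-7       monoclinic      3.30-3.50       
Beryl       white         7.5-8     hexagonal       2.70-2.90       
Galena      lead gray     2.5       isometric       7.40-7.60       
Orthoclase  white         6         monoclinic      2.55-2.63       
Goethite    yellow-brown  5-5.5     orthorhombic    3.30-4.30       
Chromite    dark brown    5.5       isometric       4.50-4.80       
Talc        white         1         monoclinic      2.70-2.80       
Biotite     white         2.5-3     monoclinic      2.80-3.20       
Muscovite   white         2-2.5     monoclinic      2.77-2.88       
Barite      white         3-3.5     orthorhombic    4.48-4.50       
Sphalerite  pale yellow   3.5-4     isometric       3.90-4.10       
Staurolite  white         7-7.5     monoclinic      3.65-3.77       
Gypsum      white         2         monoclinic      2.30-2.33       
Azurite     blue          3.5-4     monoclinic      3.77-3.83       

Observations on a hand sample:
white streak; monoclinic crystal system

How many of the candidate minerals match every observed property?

White streak is inconsistent with Galena, Goethite, Chromite, Sphalerite, Azurite.
Monoclinic crystal system rules out Beryl, Barite.
Remaining candidates: Biotite, Epidote, Gypsum, Muscovite, Orthoclase, Staurolite, Talc.
That is 7 minerals.

7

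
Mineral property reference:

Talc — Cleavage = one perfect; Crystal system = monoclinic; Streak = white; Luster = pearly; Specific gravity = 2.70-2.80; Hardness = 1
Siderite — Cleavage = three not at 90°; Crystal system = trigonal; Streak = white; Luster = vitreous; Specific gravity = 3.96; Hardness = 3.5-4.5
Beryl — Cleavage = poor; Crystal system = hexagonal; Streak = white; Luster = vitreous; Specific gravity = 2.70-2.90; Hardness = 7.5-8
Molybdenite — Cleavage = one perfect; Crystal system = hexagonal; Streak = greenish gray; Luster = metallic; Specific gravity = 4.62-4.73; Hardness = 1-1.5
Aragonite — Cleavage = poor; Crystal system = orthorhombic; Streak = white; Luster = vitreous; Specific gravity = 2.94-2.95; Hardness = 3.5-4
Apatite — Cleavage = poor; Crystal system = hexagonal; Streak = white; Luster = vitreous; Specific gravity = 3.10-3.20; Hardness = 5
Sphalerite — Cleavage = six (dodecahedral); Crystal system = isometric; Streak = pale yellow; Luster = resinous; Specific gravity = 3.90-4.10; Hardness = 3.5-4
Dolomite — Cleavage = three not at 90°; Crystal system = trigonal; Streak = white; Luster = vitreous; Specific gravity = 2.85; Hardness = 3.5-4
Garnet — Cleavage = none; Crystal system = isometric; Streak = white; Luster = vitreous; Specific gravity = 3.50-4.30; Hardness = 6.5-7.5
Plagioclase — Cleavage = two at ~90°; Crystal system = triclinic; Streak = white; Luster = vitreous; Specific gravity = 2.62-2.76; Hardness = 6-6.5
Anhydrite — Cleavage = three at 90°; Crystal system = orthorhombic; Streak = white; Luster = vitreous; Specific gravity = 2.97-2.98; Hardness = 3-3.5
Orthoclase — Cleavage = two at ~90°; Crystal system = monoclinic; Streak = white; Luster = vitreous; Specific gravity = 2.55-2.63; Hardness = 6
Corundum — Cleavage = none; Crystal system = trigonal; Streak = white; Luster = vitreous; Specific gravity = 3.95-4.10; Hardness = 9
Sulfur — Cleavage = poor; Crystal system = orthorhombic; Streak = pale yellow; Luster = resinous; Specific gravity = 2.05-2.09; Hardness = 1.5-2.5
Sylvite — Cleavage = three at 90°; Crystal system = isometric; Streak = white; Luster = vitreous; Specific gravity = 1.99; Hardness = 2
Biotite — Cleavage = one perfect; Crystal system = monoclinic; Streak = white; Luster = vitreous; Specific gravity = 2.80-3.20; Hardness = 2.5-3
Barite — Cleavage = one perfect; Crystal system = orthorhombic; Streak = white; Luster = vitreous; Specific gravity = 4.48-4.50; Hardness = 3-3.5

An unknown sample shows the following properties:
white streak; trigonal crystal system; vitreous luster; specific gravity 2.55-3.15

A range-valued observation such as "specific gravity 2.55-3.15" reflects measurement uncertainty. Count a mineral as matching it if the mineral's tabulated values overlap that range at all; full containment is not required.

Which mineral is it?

White streak rules out Molybdenite, Sphalerite, Sulfur.
Trigonal crystal system — only Siderite, Dolomite, Corundum remain.
Vitreous luster — no further eliminations.
Specific gravity 2.55-3.15 — only Dolomite remains.
Only Dolomite satisfies all observations.

Dolomite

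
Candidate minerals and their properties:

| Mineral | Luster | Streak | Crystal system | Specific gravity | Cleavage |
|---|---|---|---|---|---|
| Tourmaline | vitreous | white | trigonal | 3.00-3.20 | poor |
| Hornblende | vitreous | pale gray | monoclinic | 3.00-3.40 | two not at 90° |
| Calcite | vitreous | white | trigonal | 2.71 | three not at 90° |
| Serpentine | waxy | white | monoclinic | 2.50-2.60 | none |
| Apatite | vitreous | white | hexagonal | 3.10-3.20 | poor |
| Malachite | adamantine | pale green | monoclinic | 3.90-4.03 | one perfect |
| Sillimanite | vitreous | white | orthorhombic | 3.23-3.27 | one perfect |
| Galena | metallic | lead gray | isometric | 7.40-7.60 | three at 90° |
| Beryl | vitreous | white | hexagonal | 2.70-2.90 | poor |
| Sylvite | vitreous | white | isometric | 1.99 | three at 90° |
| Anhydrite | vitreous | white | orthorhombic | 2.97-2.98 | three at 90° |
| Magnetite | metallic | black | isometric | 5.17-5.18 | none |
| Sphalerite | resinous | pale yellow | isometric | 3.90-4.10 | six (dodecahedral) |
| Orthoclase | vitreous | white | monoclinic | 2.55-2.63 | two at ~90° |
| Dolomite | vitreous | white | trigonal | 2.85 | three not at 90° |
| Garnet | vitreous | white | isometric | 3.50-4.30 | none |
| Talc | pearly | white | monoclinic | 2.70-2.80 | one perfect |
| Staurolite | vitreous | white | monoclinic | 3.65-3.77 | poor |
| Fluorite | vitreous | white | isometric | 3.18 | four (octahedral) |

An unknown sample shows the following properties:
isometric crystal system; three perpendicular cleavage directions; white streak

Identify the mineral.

Sylvite

Isometric crystal system — only Galena, Sylvite, Magnetite, Sphalerite, Garnet, Fluorite remain.
Three perpendicular cleavage directions — narrows the field to Galena, Sylvite.
White streak eliminates Galena.
Only Sylvite satisfies all observations.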